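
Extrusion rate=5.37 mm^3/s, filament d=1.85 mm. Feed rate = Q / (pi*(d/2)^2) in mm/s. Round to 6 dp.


A = pi*(1.85/2)^2 = 2.688025
v = 5.37 / 2.688025 = 1.997749 mm/s


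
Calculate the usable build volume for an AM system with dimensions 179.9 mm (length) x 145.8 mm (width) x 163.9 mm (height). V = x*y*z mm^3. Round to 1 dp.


V = 179.9 * 145.8 * 163.9 = 4299001.9 mm^3


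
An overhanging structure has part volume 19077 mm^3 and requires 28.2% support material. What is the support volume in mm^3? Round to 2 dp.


V_support = 19077 * 0.282 = 5379.71 mm^3


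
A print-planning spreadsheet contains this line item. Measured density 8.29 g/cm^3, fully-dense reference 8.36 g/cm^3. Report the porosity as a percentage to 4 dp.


Porosity = (1-8.29/8.36)*100 = 0.8373 %


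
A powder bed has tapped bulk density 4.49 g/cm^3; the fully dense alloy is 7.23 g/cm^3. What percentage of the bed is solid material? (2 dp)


Packing = (4.49/7.23)*100 = 62.1 %


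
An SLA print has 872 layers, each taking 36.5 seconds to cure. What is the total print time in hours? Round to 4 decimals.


t = 872 * 36.5 / 3600 = 8.8411 hrs


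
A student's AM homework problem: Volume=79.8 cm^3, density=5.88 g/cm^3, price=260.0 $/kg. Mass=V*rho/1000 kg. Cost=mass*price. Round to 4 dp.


Mass = 79.8*5.88/1000 = 0.469224 kg
Cost = 0.469224 * 260.0 = 121.9982 $


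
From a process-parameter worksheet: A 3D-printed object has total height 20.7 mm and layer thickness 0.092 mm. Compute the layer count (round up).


Layers = ceil(20.7/0.092) = 225


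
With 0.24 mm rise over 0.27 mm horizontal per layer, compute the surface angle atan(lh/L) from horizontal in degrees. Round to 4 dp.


angle = atan(0.24/0.27) = 41.6335 degrees


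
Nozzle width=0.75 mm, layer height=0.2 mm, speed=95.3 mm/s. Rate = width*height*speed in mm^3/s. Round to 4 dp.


Rate = 0.75 * 0.2 * 95.3 = 14.295 mm^3/s


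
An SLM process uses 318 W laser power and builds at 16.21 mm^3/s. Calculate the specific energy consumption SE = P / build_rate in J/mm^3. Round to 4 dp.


SE = 318 / 16.21 = 19.6175 J/mm^3


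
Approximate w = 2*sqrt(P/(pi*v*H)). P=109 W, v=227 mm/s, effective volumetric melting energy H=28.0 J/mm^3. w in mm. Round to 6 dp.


w = 2*sqrt(109/(pi*227*28.0)) = 0.147767 mm


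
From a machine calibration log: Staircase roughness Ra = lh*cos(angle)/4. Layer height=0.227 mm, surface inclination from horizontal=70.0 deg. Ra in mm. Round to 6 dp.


Ra = 0.227 * cos(70.0) / 4 = 0.01941 mm


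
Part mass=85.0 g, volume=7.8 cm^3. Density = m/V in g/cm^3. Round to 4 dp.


rho = 85.0 / 7.8 = 10.8974 g/cm^3


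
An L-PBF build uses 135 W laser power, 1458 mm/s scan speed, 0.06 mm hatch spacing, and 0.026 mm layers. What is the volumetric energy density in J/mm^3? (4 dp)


E = 135 / (1458*0.06*0.026) = 59.3542 J/mm^3


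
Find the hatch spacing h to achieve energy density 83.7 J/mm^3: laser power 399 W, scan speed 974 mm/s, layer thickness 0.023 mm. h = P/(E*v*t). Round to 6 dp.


h = 399 / (83.7*974*0.023) = 0.212795 mm


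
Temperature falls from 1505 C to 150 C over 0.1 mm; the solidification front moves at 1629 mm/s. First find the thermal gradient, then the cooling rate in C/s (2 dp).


G = (1505-150)/0.1 = 13550.0 C/mm
CR = 13550.0 * 1629 = 22072950.0 C/s


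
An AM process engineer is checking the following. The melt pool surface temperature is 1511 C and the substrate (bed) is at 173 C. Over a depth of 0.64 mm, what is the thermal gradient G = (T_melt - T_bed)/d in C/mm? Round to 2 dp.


G = (1511-173)/0.64 = 2090.63 C/mm


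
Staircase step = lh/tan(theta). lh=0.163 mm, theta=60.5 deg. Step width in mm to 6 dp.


step = 0.163 / tan(60.5) = 0.092221 mm


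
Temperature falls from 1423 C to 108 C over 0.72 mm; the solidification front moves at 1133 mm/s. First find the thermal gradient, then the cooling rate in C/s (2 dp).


G = (1423-108)/0.72 = 1826.38888889 C/mm
CR = 1826.38888889 * 1133 = 2069298.61 C/s


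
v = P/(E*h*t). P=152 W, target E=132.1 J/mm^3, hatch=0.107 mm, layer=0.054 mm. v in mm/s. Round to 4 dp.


v = 152 / (132.1*0.107*0.054) = 199.1422 mm/s


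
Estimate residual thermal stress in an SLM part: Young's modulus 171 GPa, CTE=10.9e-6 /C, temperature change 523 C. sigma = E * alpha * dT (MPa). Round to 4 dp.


sigma = 171*1000 * 10.9e-6 * 523 = 974.8197 MPa


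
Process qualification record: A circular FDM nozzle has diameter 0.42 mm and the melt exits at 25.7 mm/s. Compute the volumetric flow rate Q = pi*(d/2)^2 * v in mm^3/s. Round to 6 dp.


A = pi*(0.42/2)^2 = 0.13854424 mm^2
Q = 0.13854424 * 25.7 = 3.560587 mm^3/s


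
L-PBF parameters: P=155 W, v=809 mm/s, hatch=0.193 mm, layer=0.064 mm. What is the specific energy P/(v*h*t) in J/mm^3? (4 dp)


Build rate = 809 * 0.193 * 0.064 = 9.992768 mm^3/s
SE = 155 / 9.992768 = 15.5112 J/mm^3


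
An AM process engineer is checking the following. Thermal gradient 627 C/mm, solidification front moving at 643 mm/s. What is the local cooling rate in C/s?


CR = 627 * 643 = 403161 C/s


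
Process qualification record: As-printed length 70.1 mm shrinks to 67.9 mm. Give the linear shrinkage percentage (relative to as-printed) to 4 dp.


Shrinkage = ((70.1-67.9)/70.1)*100 = 3.1384 %


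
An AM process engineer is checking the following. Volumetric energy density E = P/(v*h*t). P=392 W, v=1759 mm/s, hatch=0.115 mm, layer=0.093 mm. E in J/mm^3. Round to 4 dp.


E = 392 / (1759*0.115*0.093) = 20.8372 J/mm^3


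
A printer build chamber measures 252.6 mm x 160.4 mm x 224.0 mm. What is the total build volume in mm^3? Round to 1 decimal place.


V = 252.6 * 160.4 * 224.0 = 9075817.0 mm^3


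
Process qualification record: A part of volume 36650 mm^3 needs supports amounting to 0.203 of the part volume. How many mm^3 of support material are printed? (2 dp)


V_support = 36650 * 0.203 = 7439.95 mm^3


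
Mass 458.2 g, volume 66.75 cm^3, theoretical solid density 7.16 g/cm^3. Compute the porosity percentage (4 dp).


rho_part = 458.2 / 66.75 = 6.86441948 g/cm^3
Porosity = (1 - 6.86441948/7.16)*100 = 4.1282 %


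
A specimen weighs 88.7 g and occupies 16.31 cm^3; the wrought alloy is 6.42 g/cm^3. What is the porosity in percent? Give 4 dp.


rho_part = 88.7 / 16.31 = 5.43838136 g/cm^3
Porosity = (1 - 5.43838136/6.42)*100 = 15.29 %


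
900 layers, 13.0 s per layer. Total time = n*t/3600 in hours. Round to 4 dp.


t = 900 * 13.0 / 3600 = 3.25 hrs


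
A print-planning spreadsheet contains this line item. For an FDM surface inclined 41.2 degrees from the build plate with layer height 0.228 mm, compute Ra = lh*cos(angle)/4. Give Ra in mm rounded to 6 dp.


Ra = 0.228 * cos(41.2) / 4 = 0.042888 mm


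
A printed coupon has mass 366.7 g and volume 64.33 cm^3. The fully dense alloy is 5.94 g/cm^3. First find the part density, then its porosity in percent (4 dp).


rho_part = 366.7 / 64.33 = 5.70029535 g/cm^3
Porosity = (1 - 5.70029535/5.94)*100 = 4.0354 %


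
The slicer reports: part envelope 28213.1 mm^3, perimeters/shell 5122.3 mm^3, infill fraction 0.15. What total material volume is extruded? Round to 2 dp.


V_infill = (28213.1 - 5122.3) * 0.15 = 3463.62
V_total = 5122.3 + 3463.62 = 8585.92 mm^3


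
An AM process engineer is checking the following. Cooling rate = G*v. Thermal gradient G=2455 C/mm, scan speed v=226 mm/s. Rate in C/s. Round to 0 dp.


CR = 2455 * 226 = 554830 C/s


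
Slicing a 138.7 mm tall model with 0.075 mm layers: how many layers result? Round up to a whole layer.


Layers = ceil(138.7/0.075) = 1850


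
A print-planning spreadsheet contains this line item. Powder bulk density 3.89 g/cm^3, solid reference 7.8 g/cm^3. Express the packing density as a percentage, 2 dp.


Packing = (3.89/7.8)*100 = 49.87 %


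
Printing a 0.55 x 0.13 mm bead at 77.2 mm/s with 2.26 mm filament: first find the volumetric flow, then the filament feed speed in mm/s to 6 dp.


Q = 0.55 * 0.13 * 77.2 = 5.5198 mm^3/s
A_fil = pi*(2.26/2)^2 = 4.01149966 mm^2
v_feed = 5.5198 / 4.01149966 = 1.375994 mm/s


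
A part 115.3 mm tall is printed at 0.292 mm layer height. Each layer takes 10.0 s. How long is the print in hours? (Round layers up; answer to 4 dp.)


Layers = ceil(115.3/0.292) = 395
t = 395 * 10.0 / 3600 = 1.0972 hrs


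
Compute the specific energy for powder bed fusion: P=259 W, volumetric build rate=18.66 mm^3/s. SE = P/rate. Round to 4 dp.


SE = 259 / 18.66 = 13.88 J/mm^3


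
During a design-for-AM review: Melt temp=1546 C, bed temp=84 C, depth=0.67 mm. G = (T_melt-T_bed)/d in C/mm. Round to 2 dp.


G = (1546-84)/0.67 = 2182.09 C/mm


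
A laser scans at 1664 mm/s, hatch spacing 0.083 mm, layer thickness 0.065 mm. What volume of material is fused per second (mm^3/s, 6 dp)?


Rate = 1664 * 0.083 * 0.065 = 8.97728 mm^3/s


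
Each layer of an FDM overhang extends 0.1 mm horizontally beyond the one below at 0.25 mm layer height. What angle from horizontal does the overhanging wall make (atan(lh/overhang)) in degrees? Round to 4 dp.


angle = atan(0.25/0.1) = 68.1986 degrees


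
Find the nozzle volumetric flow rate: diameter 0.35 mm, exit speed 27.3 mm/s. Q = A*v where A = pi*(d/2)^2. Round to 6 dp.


A = pi*(0.35/2)^2 = 0.09621128 mm^2
Q = 0.09621128 * 27.3 = 2.626568 mm^3/s


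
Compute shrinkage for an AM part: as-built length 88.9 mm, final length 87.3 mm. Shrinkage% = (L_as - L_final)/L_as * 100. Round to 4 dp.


Shrinkage = ((88.9-87.3)/88.9)*100 = 1.7998 %


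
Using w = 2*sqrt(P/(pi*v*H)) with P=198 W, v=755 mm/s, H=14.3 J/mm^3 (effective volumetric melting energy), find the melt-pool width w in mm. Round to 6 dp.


w = 2*sqrt(198/(pi*755*14.3)) = 0.152808 mm


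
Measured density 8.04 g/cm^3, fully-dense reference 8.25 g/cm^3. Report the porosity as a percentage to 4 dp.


Porosity = (1-8.04/8.25)*100 = 2.5455 %


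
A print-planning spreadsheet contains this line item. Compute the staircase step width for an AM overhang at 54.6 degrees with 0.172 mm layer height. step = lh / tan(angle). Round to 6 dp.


step = 0.172 / tan(54.6) = 0.122234 mm


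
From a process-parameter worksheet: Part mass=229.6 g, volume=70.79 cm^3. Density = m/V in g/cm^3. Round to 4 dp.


rho = 229.6 / 70.79 = 3.2434 g/cm^3


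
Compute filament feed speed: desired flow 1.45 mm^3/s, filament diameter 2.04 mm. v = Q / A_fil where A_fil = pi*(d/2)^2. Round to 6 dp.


A = pi*(2.04/2)^2 = 3.268513
v = 1.45 / 3.268513 = 0.443627 mm/s


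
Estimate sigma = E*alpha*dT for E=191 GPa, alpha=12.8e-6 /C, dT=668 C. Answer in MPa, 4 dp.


sigma = 191*1000 * 12.8e-6 * 668 = 1633.1264 MPa


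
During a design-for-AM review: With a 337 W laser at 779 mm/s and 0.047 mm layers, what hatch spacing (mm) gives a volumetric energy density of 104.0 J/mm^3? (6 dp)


h = 337 / (104.0*779*0.047) = 0.088504 mm


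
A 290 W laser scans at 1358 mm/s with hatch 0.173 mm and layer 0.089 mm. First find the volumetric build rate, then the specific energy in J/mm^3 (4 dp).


Build rate = 1358 * 0.173 * 0.089 = 20.909126 mm^3/s
SE = 290 / 20.909126 = 13.8695 J/mm^3


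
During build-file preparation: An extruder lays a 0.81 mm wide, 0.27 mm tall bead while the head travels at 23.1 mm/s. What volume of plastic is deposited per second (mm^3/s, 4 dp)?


Rate = 0.81 * 0.27 * 23.1 = 5.052 mm^3/s


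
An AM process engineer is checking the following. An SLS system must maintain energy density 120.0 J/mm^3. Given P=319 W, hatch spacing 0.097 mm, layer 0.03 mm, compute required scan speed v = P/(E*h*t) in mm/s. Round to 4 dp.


v = 319 / (120.0*0.097*0.03) = 913.5166 mm/s


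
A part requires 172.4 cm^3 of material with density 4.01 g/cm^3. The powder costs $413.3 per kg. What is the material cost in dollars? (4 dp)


Mass = 172.4*4.01/1000 = 0.691324 kg
Cost = 0.691324 * 413.3 = 285.7242 $


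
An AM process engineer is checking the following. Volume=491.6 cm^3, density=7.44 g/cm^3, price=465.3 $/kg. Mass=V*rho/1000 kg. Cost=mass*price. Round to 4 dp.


Mass = 491.6*7.44/1000 = 3.657504 kg
Cost = 3.657504 * 465.3 = 1701.8366 $


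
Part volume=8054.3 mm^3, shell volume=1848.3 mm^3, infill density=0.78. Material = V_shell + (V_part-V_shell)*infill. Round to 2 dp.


V_infill = (8054.3 - 1848.3) * 0.78 = 4840.68
V_total = 1848.3 + 4840.68 = 6688.98 mm^3


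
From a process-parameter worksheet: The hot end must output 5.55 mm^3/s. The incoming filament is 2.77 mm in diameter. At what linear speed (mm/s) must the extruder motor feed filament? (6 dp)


A = pi*(2.77/2)^2 = 6.026282
v = 5.55 / 6.026282 = 0.920966 mm/s


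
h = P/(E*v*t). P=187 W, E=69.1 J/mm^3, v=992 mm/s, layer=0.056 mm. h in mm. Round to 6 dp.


h = 187 / (69.1*992*0.056) = 0.048715 mm


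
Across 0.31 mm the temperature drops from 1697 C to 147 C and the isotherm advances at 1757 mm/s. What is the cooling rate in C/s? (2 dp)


G = (1697-147)/0.31 = 5000.0 C/mm
CR = 5000.0 * 1757 = 8785000.0 C/s


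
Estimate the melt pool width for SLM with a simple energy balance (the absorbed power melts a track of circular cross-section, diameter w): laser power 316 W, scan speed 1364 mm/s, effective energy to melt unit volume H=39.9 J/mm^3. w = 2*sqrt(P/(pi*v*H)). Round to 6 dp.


w = 2*sqrt(316/(pi*1364*39.9)) = 0.085981 mm


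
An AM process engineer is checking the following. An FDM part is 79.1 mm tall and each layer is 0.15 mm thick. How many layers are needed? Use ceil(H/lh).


Layers = ceil(79.1/0.15) = 528


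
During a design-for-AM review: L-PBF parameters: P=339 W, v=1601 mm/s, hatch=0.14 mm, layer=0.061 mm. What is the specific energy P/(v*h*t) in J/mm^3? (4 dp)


Build rate = 1601 * 0.14 * 0.061 = 13.67254 mm^3/s
SE = 339 / 13.67254 = 24.7942 J/mm^3


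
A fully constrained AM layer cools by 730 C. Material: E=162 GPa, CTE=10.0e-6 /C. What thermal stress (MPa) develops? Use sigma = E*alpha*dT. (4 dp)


sigma = 162*1000 * 10.0e-6 * 730 = 1182.6 MPa


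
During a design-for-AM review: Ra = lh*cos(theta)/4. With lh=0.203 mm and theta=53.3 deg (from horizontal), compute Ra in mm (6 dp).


Ra = 0.203 * cos(53.3) / 4 = 0.030329 mm


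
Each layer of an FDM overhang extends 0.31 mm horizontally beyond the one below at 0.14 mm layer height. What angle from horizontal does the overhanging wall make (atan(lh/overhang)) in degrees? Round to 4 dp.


angle = atan(0.14/0.31) = 24.3045 degrees


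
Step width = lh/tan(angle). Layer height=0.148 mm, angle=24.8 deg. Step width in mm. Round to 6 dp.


step = 0.148 / tan(24.8) = 0.320301 mm


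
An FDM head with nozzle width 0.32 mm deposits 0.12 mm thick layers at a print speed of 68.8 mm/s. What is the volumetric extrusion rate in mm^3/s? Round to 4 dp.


Rate = 0.32 * 0.12 * 68.8 = 2.6419 mm^3/s


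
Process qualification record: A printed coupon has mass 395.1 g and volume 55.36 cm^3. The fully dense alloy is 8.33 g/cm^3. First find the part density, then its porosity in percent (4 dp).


rho_part = 395.1 / 55.36 = 7.13692197 g/cm^3
Porosity = (1 - 7.13692197/8.33)*100 = 14.3227 %


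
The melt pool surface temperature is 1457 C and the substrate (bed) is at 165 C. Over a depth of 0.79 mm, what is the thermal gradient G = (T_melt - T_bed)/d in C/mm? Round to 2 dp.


G = (1457-165)/0.79 = 1635.44 C/mm


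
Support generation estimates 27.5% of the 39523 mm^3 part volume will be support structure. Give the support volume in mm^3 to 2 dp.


V_support = 39523 * 0.275 = 10868.83 mm^3


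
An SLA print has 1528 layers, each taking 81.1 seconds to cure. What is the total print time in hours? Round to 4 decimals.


t = 1528 * 81.1 / 3600 = 34.4224 hrs


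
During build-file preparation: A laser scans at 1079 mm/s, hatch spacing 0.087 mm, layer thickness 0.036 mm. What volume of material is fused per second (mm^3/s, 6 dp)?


Rate = 1079 * 0.087 * 0.036 = 3.379428 mm^3/s


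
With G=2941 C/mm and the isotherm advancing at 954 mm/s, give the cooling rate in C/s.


CR = 2941 * 954 = 2805714 C/s


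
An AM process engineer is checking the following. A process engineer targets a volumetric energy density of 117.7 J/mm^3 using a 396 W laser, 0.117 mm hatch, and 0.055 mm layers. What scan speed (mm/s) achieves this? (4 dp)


v = 396 / (117.7*0.117*0.055) = 522.8416 mm/s


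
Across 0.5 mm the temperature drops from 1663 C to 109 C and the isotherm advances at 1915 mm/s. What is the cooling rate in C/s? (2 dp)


G = (1663-109)/0.5 = 3108.0 C/mm
CR = 3108.0 * 1915 = 5951820.0 C/s


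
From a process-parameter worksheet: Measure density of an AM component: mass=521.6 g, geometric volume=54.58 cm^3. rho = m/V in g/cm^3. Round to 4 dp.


rho = 521.6 / 54.58 = 9.5566 g/cm^3


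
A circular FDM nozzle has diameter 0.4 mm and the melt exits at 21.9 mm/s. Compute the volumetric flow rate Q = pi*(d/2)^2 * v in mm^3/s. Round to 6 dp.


A = pi*(0.4/2)^2 = 0.12566371 mm^2
Q = 0.12566371 * 21.9 = 2.752035 mm^3/s


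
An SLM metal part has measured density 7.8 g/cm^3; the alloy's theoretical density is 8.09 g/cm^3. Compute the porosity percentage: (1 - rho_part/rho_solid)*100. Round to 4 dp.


Porosity = (1-7.8/8.09)*100 = 3.5847 %


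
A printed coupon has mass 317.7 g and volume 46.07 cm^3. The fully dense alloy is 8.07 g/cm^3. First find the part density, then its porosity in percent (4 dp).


rho_part = 317.7 / 46.07 = 6.89602778 g/cm^3
Porosity = (1 - 6.89602778/8.07)*100 = 14.5474 %


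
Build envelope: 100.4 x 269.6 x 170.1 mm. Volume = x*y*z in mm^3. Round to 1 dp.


V = 100.4 * 269.6 * 170.1 = 4604239.6 mm^3


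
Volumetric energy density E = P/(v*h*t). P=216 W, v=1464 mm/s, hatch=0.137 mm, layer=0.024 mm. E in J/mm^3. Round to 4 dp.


E = 216 / (1464*0.137*0.024) = 44.8726 J/mm^3


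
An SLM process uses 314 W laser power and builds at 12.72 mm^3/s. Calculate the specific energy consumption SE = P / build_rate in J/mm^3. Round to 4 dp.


SE = 314 / 12.72 = 24.6855 J/mm^3


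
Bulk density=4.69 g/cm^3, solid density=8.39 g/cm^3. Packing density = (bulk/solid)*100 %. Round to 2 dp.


Packing = (4.69/8.39)*100 = 55.9 %


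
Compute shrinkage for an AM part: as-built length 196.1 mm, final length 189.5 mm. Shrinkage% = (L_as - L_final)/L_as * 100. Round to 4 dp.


Shrinkage = ((196.1-189.5)/196.1)*100 = 3.3656 %


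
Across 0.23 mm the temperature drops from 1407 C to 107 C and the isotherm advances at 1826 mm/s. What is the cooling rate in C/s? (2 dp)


G = (1407-107)/0.23 = 5652.17391304 C/mm
CR = 5652.17391304 * 1826 = 10320869.57 C/s


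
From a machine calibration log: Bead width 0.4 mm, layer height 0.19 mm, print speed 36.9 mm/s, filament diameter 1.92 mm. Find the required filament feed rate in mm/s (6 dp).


Q = 0.4 * 0.19 * 36.9 = 2.8044 mm^3/s
A_fil = pi*(1.92/2)^2 = 2.89529179 mm^2
v_feed = 2.8044 / 2.89529179 = 0.968607 mm/s


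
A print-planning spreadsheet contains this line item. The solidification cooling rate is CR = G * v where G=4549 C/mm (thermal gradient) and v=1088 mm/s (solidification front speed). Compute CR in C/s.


CR = 4549 * 1088 = 4949312 C/s


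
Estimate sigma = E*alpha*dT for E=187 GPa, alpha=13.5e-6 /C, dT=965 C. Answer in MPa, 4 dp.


sigma = 187*1000 * 13.5e-6 * 965 = 2436.1425 MPa


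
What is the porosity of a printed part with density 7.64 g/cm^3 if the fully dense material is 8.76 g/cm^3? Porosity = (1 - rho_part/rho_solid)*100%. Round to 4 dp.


Porosity = (1-7.64/8.76)*100 = 12.7854 %


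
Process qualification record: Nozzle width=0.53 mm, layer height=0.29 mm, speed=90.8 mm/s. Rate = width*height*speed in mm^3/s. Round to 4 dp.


Rate = 0.53 * 0.29 * 90.8 = 13.956 mm^3/s


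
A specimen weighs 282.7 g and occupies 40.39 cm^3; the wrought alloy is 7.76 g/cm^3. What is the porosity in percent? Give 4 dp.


rho_part = 282.7 / 40.39 = 6.99925724 g/cm^3
Porosity = (1 - 6.99925724/7.76)*100 = 9.8034 %


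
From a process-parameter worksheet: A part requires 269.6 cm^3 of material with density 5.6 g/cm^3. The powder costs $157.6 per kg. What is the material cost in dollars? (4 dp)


Mass = 269.6*5.6/1000 = 1.50976 kg
Cost = 1.50976 * 157.6 = 237.9382 $


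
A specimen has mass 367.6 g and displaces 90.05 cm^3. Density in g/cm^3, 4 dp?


rho = 367.6 / 90.05 = 4.0822 g/cm^3


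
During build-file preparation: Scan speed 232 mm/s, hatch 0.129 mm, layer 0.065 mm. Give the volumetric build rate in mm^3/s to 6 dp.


Rate = 232 * 0.129 * 0.065 = 1.94532 mm^3/s


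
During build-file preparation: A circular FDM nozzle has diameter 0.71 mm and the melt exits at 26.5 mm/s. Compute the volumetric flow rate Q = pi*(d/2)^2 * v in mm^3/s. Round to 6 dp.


A = pi*(0.71/2)^2 = 0.39591921 mm^2
Q = 0.39591921 * 26.5 = 10.491859 mm^3/s


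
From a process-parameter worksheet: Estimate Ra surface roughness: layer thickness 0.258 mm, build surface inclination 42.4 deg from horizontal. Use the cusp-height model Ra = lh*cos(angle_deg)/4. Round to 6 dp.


Ra = 0.258 * cos(42.4) / 4 = 0.04763 mm


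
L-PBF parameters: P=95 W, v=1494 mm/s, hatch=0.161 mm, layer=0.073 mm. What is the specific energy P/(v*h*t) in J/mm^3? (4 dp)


Build rate = 1494 * 0.161 * 0.073 = 17.558982 mm^3/s
SE = 95 / 17.558982 = 5.4103 J/mm^3


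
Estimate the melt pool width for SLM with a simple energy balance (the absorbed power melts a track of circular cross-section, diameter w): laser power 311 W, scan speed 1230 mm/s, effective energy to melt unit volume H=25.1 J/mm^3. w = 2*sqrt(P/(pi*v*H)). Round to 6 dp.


w = 2*sqrt(311/(pi*1230*25.1)) = 0.113252 mm


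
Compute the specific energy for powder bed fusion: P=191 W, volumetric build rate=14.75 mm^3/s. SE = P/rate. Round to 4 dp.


SE = 191 / 14.75 = 12.9492 J/mm^3


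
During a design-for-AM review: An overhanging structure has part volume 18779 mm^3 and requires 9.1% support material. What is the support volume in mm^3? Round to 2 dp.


V_support = 18779 * 0.091 = 1708.89 mm^3


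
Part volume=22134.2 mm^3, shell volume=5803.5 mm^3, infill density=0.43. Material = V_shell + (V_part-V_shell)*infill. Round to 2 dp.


V_infill = (22134.2 - 5803.5) * 0.43 = 7022.2
V_total = 5803.5 + 7022.2 = 12825.7 mm^3


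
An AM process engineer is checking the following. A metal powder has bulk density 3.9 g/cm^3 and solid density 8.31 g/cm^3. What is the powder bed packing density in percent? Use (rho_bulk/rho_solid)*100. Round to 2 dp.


Packing = (3.9/8.31)*100 = 46.93 %


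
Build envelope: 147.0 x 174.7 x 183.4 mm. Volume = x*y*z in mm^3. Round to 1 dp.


V = 147.0 * 174.7 * 183.4 = 4709877.1 mm^3


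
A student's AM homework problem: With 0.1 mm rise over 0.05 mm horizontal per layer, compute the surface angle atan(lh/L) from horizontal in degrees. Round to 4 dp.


angle = atan(0.1/0.05) = 63.4349 degrees


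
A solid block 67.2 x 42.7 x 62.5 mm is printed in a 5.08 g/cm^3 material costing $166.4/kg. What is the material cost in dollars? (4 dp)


V = 67.2 * 42.7 * 62.5 = 179340.0 mm^3 = 179.34 cm^3
Mass = 179.34 * 5.08 / 1000 = 0.9110472 kg
Cost = 0.9110472 * 166.4 = 151.5983 $


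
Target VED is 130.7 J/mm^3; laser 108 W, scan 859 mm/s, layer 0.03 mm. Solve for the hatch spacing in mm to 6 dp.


h = 108 / (130.7*859*0.03) = 0.032065 mm


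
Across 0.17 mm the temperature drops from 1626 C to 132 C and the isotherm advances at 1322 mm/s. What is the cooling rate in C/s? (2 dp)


G = (1626-132)/0.17 = 8788.23529412 C/mm
CR = 8788.23529412 * 1322 = 11618047.06 C/s


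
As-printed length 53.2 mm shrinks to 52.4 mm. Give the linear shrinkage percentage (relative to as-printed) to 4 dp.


Shrinkage = ((53.2-52.4)/53.2)*100 = 1.5038 %


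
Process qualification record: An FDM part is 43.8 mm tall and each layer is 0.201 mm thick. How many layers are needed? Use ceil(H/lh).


Layers = ceil(43.8/0.201) = 218


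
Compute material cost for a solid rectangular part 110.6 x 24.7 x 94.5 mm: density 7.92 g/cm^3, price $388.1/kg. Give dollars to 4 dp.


V = 110.6 * 24.7 * 94.5 = 258156.99 mm^3 = 258.15699 cm^3
Mass = 258.15699 * 7.92 / 1000 = 2.04460336 kg
Cost = 2.04460336 * 388.1 = 793.5106 $


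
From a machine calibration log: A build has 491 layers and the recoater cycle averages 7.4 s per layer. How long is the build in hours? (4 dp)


t = 491 * 7.4 / 3600 = 1.0093 hrs


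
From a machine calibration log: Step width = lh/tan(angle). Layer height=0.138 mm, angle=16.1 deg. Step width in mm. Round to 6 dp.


step = 0.138 / tan(16.1) = 0.478112 mm


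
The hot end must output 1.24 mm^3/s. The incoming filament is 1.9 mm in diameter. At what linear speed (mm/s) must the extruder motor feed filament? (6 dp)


A = pi*(1.9/2)^2 = 2.835287
v = 1.24 / 2.835287 = 0.437345 mm/s


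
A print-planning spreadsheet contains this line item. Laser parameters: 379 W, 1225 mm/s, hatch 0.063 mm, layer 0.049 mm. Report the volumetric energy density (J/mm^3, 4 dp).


E = 379 / (1225*0.063*0.049) = 100.2228 J/mm^3


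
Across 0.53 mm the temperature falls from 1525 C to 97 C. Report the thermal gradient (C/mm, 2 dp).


G = (1525-97)/0.53 = 2694.34 C/mm


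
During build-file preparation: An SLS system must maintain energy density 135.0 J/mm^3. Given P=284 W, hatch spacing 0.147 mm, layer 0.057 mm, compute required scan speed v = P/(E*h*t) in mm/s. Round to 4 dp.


v = 284 / (135.0*0.147*0.057) = 251.0686 mm/s


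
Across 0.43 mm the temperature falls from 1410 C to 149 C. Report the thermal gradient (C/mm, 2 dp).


G = (1410-149)/0.43 = 2932.56 C/mm


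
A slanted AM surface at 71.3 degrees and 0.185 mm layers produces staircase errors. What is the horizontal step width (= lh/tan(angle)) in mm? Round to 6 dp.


step = 0.185 / tan(71.3) = 0.062619 mm


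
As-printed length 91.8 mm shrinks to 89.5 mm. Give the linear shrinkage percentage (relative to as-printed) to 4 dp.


Shrinkage = ((91.8-89.5)/91.8)*100 = 2.5054 %


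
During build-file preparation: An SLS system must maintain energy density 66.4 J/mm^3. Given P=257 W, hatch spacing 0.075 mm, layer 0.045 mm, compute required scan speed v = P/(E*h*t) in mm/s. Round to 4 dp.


v = 257 / (66.4*0.075*0.045) = 1146.8095 mm/s


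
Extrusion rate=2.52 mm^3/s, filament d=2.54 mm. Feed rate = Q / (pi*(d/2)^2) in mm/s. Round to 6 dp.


A = pi*(2.54/2)^2 = 5.067075
v = 2.52 / 5.067075 = 0.497328 mm/s


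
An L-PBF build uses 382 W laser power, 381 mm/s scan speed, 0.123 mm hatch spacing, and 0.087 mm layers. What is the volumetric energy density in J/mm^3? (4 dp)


E = 382 / (381*0.123*0.087) = 93.6945 J/mm^3


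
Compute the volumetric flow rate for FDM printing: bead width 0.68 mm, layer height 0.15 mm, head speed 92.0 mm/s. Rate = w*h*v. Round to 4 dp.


Rate = 0.68 * 0.15 * 92.0 = 9.384 mm^3/s


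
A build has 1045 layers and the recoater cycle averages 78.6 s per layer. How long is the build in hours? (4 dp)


t = 1045 * 78.6 / 3600 = 22.8158 hrs


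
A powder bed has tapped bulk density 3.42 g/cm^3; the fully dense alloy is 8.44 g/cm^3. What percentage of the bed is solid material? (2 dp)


Packing = (3.42/8.44)*100 = 40.52 %


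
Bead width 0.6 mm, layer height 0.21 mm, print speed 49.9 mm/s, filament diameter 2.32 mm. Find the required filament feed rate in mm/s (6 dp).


Q = 0.6 * 0.21 * 49.9 = 6.2874 mm^3/s
A_fil = pi*(2.32/2)^2 = 4.22732707 mm^2
v_feed = 6.2874 / 4.22732707 = 1.487323 mm/s


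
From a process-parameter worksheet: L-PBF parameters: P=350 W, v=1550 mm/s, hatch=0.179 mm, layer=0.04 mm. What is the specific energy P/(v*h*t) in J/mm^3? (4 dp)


Build rate = 1550 * 0.179 * 0.04 = 11.098 mm^3/s
SE = 350 / 11.098 = 31.5372 J/mm^3


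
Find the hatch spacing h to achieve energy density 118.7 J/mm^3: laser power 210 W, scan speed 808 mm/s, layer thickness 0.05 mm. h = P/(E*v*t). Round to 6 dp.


h = 210 / (118.7*808*0.05) = 0.043791 mm


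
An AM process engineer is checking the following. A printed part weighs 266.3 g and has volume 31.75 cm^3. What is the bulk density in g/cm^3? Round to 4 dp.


rho = 266.3 / 31.75 = 8.3874 g/cm^3


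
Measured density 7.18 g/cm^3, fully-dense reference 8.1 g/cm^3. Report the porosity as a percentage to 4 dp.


Porosity = (1-7.18/8.1)*100 = 11.358 %


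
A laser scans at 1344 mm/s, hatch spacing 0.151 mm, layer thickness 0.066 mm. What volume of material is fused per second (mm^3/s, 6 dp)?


Rate = 1344 * 0.151 * 0.066 = 13.394304 mm^3/s


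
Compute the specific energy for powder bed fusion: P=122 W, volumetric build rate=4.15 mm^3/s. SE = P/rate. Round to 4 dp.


SE = 122 / 4.15 = 29.3976 J/mm^3


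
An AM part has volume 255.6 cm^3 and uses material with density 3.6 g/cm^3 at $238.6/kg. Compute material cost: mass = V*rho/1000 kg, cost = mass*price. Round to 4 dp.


Mass = 255.6*3.6/1000 = 0.92016 kg
Cost = 0.92016 * 238.6 = 219.5502 $


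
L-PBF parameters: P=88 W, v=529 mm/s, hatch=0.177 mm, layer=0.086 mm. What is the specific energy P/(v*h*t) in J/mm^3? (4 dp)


Build rate = 529 * 0.177 * 0.086 = 8.052438 mm^3/s
SE = 88 / 8.052438 = 10.9284 J/mm^3


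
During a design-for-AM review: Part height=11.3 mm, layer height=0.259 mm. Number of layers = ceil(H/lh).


Layers = ceil(11.3/0.259) = 44


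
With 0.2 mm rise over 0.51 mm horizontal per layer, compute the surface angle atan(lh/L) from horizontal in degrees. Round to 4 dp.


angle = atan(0.2/0.51) = 21.413 degrees


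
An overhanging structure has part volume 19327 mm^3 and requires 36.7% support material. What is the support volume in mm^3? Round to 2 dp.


V_support = 19327 * 0.367 = 7093.01 mm^3


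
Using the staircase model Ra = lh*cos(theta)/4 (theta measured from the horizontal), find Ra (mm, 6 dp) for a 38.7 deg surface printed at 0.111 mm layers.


Ra = 0.111 * cos(38.7) / 4 = 0.021657 mm


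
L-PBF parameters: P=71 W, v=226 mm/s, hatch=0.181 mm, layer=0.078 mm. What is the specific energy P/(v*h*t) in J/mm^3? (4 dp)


Build rate = 226 * 0.181 * 0.078 = 3.190668 mm^3/s
SE = 71 / 3.190668 = 22.2524 J/mm^3


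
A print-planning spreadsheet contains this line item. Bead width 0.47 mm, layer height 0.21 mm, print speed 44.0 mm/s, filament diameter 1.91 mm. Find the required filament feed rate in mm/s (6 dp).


Q = 0.47 * 0.21 * 44.0 = 4.3428 mm^3/s
A_fil = pi*(1.91/2)^2 = 2.86521104 mm^2
v_feed = 4.3428 / 2.86521104 = 1.5157 mm/s


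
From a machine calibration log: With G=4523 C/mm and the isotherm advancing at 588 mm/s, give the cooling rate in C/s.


CR = 4523 * 588 = 2659524 C/s


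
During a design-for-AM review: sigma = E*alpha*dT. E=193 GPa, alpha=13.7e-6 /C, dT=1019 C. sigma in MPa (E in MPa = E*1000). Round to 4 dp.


sigma = 193*1000 * 13.7e-6 * 1019 = 2694.3379 MPa


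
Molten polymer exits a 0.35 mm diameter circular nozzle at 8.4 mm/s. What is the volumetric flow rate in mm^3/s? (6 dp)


A = pi*(0.35/2)^2 = 0.09621128 mm^2
Q = 0.09621128 * 8.4 = 0.808175 mm^3/s


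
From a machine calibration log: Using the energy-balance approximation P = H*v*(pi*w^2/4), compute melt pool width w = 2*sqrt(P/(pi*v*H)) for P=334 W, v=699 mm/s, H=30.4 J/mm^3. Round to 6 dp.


w = 2*sqrt(334/(pi*699*30.4)) = 0.141466 mm


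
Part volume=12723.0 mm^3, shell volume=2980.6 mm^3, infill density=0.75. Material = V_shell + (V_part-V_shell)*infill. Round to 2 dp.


V_infill = (12723.0 - 2980.6) * 0.75 = 7306.8
V_total = 2980.6 + 7306.8 = 10287.4 mm^3


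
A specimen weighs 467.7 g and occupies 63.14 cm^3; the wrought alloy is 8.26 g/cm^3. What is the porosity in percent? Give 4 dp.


rho_part = 467.7 / 63.14 = 7.40734875 g/cm^3
Porosity = (1 - 7.40734875/8.26)*100 = 10.3227 %


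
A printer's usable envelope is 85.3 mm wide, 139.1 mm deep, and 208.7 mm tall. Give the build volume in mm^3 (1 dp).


V = 85.3 * 139.1 * 208.7 = 2476273.5 mm^3


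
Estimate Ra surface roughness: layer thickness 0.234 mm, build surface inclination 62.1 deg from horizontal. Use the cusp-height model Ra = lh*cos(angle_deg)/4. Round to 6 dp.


Ra = 0.234 * cos(62.1) / 4 = 0.027374 mm


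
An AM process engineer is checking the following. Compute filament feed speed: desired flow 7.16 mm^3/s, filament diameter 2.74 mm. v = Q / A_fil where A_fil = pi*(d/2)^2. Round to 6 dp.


A = pi*(2.74/2)^2 = 5.896455
v = 7.16 / 5.896455 = 1.214289 mm/s


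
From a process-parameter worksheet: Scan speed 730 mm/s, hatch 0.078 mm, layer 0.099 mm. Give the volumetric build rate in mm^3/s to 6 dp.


Rate = 730 * 0.078 * 0.099 = 5.63706 mm^3/s


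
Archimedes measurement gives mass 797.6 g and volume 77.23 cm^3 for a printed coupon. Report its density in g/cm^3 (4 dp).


rho = 797.6 / 77.23 = 10.3276 g/cm^3


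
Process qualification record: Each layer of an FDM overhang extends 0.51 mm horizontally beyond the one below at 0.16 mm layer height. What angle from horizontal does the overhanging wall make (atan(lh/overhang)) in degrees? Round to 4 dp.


angle = atan(0.16/0.51) = 17.418 degrees


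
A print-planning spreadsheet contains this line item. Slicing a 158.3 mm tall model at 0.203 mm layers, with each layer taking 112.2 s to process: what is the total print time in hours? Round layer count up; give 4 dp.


Layers = ceil(158.3/0.203) = 780
t = 780 * 112.2 / 3600 = 24.31 hrs


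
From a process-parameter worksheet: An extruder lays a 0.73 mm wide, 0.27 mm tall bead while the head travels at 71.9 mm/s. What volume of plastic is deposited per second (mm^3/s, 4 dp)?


Rate = 0.73 * 0.27 * 71.9 = 14.1715 mm^3/s


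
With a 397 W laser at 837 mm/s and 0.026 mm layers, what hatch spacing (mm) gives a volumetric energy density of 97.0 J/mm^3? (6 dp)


h = 397 / (97.0*837*0.026) = 0.18807 mm


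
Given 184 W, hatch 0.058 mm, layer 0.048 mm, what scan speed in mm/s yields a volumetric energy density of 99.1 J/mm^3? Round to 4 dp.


v = 184 / (99.1*0.058*0.048) = 666.9218 mm/s


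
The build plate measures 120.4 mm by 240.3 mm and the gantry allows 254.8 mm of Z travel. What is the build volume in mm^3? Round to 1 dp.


V = 120.4 * 240.3 * 254.8 = 7371904.2 mm^3


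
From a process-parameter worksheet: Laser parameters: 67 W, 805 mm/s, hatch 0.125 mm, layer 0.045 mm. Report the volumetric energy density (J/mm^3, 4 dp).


E = 67 / (805*0.125*0.045) = 14.7964 J/mm^3


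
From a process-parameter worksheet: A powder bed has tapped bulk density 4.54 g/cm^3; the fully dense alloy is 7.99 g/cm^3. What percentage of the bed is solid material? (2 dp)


Packing = (4.54/7.99)*100 = 56.82 %


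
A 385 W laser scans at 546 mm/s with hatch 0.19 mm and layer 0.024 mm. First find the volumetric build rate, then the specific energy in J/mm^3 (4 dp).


Build rate = 546 * 0.19 * 0.024 = 2.48976 mm^3/s
SE = 385 / 2.48976 = 154.6334 J/mm^3


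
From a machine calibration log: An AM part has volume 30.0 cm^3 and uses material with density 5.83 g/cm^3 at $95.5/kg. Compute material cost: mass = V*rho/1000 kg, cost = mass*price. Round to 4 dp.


Mass = 30.0*5.83/1000 = 0.1749 kg
Cost = 0.1749 * 95.5 = 16.703 $


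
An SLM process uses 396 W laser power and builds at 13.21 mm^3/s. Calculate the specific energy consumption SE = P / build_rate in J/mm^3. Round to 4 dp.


SE = 396 / 13.21 = 29.9773 J/mm^3


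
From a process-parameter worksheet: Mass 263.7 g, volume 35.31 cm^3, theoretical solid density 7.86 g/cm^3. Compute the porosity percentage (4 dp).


rho_part = 263.7 / 35.31 = 7.46813934 g/cm^3
Porosity = (1 - 7.46813934/7.86)*100 = 4.9855 %


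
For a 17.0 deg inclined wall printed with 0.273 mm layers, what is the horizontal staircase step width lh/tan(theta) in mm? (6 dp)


step = 0.273 / tan(17.0) = 0.892943 mm


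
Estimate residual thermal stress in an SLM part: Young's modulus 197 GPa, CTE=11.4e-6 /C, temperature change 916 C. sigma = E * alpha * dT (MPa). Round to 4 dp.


sigma = 197*1000 * 11.4e-6 * 916 = 2057.1528 MPa


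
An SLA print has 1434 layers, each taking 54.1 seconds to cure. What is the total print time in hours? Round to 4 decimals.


t = 1434 * 54.1 / 3600 = 21.5498 hrs


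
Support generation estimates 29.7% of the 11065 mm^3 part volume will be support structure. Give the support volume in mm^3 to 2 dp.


V_support = 11065 * 0.297 = 3286.31 mm^3


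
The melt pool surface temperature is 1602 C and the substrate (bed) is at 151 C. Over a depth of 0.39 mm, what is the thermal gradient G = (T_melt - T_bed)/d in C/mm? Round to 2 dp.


G = (1602-151)/0.39 = 3720.51 C/mm


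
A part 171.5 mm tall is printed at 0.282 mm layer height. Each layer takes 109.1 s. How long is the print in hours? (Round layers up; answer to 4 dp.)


Layers = ceil(171.5/0.282) = 609
t = 609 * 109.1 / 3600 = 18.4561 hrs


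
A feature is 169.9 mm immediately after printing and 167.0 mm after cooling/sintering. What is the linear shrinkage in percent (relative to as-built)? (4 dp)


Shrinkage = ((169.9-167.0)/169.9)*100 = 1.7069 %


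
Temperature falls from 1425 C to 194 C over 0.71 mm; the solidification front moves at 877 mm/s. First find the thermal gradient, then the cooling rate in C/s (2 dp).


G = (1425-194)/0.71 = 1733.8028169 C/mm
CR = 1733.8028169 * 877 = 1520545.07 C/s


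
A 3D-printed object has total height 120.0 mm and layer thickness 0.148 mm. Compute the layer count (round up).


Layers = ceil(120.0/0.148) = 811


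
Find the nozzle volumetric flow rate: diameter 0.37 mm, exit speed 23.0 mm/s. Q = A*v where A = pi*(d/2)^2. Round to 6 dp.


A = pi*(0.37/2)^2 = 0.10752101 mm^2
Q = 0.10752101 * 23.0 = 2.472983 mm^3/s


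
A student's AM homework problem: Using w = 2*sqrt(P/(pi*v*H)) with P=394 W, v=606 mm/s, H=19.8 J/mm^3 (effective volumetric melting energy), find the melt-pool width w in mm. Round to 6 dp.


w = 2*sqrt(394/(pi*606*19.8)) = 0.204472 mm


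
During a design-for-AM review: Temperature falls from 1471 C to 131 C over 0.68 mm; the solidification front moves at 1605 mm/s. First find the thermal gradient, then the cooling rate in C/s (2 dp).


G = (1471-131)/0.68 = 1970.58823529 C/mm
CR = 1970.58823529 * 1605 = 3162794.12 C/s


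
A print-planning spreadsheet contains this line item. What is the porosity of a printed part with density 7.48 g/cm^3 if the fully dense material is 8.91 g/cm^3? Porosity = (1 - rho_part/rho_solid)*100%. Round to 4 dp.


Porosity = (1-7.48/8.91)*100 = 16.0494 %


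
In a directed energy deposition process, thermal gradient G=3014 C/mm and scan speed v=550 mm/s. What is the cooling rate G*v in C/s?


CR = 3014 * 550 = 1657700 C/s


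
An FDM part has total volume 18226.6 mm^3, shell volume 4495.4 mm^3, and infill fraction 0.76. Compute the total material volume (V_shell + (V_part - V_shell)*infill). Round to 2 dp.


V_infill = (18226.6 - 4495.4) * 0.76 = 10435.71
V_total = 4495.4 + 10435.71 = 14931.11 mm^3


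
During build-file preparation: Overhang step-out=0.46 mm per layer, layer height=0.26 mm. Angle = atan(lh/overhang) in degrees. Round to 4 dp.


angle = atan(0.26/0.46) = 29.4759 degrees


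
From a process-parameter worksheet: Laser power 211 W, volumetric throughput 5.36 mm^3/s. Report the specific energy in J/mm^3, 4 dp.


SE = 211 / 5.36 = 39.3657 J/mm^3


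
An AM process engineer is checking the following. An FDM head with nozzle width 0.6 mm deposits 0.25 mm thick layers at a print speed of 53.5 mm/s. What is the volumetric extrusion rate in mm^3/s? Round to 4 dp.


Rate = 0.6 * 0.25 * 53.5 = 8.025 mm^3/s
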